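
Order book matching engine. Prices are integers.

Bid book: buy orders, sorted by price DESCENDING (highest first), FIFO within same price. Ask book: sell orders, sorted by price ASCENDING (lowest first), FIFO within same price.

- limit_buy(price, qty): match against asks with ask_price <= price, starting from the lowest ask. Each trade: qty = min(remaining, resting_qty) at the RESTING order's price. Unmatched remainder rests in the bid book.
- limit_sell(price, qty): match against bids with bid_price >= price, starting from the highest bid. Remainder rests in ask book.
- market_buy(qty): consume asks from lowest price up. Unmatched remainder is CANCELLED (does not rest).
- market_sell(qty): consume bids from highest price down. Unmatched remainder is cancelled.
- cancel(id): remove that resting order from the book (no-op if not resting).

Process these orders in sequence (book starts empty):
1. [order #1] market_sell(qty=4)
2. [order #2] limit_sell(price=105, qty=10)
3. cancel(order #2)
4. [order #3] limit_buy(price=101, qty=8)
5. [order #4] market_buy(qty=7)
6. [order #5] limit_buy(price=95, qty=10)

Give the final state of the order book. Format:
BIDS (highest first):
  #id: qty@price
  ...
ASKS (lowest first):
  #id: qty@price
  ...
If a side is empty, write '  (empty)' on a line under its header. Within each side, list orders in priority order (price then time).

After op 1 [order #1] market_sell(qty=4): fills=none; bids=[-] asks=[-]
After op 2 [order #2] limit_sell(price=105, qty=10): fills=none; bids=[-] asks=[#2:10@105]
After op 3 cancel(order #2): fills=none; bids=[-] asks=[-]
After op 4 [order #3] limit_buy(price=101, qty=8): fills=none; bids=[#3:8@101] asks=[-]
After op 5 [order #4] market_buy(qty=7): fills=none; bids=[#3:8@101] asks=[-]
After op 6 [order #5] limit_buy(price=95, qty=10): fills=none; bids=[#3:8@101 #5:10@95] asks=[-]

Answer: BIDS (highest first):
  #3: 8@101
  #5: 10@95
ASKS (lowest first):
  (empty)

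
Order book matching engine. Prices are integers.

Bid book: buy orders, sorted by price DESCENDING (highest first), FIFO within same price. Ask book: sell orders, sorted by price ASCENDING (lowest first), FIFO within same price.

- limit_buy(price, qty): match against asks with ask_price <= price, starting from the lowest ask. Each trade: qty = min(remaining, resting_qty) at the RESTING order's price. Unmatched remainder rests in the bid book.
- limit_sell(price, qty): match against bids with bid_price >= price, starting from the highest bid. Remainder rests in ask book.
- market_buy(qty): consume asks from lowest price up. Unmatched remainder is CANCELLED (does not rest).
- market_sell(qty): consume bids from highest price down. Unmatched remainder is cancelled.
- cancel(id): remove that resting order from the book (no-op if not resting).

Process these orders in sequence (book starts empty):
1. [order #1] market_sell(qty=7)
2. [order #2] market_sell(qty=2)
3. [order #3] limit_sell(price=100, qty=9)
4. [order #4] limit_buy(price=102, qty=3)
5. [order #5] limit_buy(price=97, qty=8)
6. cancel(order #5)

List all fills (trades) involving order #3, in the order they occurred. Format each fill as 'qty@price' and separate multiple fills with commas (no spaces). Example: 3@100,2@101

After op 1 [order #1] market_sell(qty=7): fills=none; bids=[-] asks=[-]
After op 2 [order #2] market_sell(qty=2): fills=none; bids=[-] asks=[-]
After op 3 [order #3] limit_sell(price=100, qty=9): fills=none; bids=[-] asks=[#3:9@100]
After op 4 [order #4] limit_buy(price=102, qty=3): fills=#4x#3:3@100; bids=[-] asks=[#3:6@100]
After op 5 [order #5] limit_buy(price=97, qty=8): fills=none; bids=[#5:8@97] asks=[#3:6@100]
After op 6 cancel(order #5): fills=none; bids=[-] asks=[#3:6@100]

Answer: 3@100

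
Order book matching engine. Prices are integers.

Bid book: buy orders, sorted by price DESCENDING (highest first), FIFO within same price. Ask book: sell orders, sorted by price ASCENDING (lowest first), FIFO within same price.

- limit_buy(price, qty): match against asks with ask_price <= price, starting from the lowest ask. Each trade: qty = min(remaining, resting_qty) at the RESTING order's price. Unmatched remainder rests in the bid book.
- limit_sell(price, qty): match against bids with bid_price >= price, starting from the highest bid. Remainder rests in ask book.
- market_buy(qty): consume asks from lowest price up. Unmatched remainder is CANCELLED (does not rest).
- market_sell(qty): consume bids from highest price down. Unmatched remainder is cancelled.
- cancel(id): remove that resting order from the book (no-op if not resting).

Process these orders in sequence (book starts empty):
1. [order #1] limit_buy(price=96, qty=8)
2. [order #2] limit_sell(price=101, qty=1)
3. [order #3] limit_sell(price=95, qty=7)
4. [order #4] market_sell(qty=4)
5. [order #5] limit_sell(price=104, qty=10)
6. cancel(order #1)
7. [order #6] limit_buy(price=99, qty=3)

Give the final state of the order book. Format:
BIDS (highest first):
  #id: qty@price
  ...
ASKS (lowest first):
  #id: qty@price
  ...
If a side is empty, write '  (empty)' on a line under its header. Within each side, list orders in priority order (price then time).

Answer: BIDS (highest first):
  #6: 3@99
ASKS (lowest first):
  #2: 1@101
  #5: 10@104

Derivation:
After op 1 [order #1] limit_buy(price=96, qty=8): fills=none; bids=[#1:8@96] asks=[-]
After op 2 [order #2] limit_sell(price=101, qty=1): fills=none; bids=[#1:8@96] asks=[#2:1@101]
After op 3 [order #3] limit_sell(price=95, qty=7): fills=#1x#3:7@96; bids=[#1:1@96] asks=[#2:1@101]
After op 4 [order #4] market_sell(qty=4): fills=#1x#4:1@96; bids=[-] asks=[#2:1@101]
After op 5 [order #5] limit_sell(price=104, qty=10): fills=none; bids=[-] asks=[#2:1@101 #5:10@104]
After op 6 cancel(order #1): fills=none; bids=[-] asks=[#2:1@101 #5:10@104]
After op 7 [order #6] limit_buy(price=99, qty=3): fills=none; bids=[#6:3@99] asks=[#2:1@101 #5:10@104]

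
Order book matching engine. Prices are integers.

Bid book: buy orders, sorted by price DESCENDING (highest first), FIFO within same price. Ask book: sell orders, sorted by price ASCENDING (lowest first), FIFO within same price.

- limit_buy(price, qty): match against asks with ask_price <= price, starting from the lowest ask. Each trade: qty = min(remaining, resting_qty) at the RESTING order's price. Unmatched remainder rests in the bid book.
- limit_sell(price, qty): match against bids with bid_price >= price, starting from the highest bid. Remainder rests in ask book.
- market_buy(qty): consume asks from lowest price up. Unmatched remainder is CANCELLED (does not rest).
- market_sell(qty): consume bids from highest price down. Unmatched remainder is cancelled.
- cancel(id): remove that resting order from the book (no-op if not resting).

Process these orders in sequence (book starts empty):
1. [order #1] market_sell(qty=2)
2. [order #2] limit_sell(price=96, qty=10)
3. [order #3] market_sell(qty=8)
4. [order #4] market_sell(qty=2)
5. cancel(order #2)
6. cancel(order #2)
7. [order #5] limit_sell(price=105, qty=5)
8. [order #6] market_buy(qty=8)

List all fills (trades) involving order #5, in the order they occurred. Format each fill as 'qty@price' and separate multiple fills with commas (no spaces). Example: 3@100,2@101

After op 1 [order #1] market_sell(qty=2): fills=none; bids=[-] asks=[-]
After op 2 [order #2] limit_sell(price=96, qty=10): fills=none; bids=[-] asks=[#2:10@96]
After op 3 [order #3] market_sell(qty=8): fills=none; bids=[-] asks=[#2:10@96]
After op 4 [order #4] market_sell(qty=2): fills=none; bids=[-] asks=[#2:10@96]
After op 5 cancel(order #2): fills=none; bids=[-] asks=[-]
After op 6 cancel(order #2): fills=none; bids=[-] asks=[-]
After op 7 [order #5] limit_sell(price=105, qty=5): fills=none; bids=[-] asks=[#5:5@105]
After op 8 [order #6] market_buy(qty=8): fills=#6x#5:5@105; bids=[-] asks=[-]

Answer: 5@105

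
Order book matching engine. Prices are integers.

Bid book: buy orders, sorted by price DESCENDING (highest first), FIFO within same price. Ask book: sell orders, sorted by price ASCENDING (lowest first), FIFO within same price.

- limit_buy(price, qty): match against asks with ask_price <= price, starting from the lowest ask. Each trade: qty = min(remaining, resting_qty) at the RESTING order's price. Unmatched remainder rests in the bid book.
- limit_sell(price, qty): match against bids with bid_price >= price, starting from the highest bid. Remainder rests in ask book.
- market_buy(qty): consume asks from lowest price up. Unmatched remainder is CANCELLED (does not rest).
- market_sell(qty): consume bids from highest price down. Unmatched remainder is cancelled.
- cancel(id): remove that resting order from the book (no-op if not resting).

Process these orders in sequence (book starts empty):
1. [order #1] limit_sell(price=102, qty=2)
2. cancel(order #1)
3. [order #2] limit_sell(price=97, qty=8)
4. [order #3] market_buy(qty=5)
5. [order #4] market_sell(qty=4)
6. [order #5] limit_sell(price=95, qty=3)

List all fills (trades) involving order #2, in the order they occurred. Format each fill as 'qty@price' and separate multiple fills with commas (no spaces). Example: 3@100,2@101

After op 1 [order #1] limit_sell(price=102, qty=2): fills=none; bids=[-] asks=[#1:2@102]
After op 2 cancel(order #1): fills=none; bids=[-] asks=[-]
After op 3 [order #2] limit_sell(price=97, qty=8): fills=none; bids=[-] asks=[#2:8@97]
After op 4 [order #3] market_buy(qty=5): fills=#3x#2:5@97; bids=[-] asks=[#2:3@97]
After op 5 [order #4] market_sell(qty=4): fills=none; bids=[-] asks=[#2:3@97]
After op 6 [order #5] limit_sell(price=95, qty=3): fills=none; bids=[-] asks=[#5:3@95 #2:3@97]

Answer: 5@97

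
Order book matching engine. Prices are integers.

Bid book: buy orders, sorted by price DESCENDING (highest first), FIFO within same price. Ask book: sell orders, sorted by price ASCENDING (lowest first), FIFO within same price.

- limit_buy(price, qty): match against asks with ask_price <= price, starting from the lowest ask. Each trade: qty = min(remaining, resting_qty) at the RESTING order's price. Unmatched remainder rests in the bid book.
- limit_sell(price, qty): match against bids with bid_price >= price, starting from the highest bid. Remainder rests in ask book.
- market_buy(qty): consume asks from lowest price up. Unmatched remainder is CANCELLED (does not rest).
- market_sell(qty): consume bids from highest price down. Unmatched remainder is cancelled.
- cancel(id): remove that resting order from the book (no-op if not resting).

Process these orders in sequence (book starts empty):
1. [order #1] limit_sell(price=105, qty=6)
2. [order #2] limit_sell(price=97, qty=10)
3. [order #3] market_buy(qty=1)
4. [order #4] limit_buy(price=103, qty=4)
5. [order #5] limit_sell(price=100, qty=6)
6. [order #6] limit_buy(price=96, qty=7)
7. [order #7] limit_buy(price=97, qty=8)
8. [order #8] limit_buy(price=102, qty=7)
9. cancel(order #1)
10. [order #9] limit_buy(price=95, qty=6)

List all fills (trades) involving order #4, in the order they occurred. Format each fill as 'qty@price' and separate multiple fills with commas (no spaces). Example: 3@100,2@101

Answer: 4@97

Derivation:
After op 1 [order #1] limit_sell(price=105, qty=6): fills=none; bids=[-] asks=[#1:6@105]
After op 2 [order #2] limit_sell(price=97, qty=10): fills=none; bids=[-] asks=[#2:10@97 #1:6@105]
After op 3 [order #3] market_buy(qty=1): fills=#3x#2:1@97; bids=[-] asks=[#2:9@97 #1:6@105]
After op 4 [order #4] limit_buy(price=103, qty=4): fills=#4x#2:4@97; bids=[-] asks=[#2:5@97 #1:6@105]
After op 5 [order #5] limit_sell(price=100, qty=6): fills=none; bids=[-] asks=[#2:5@97 #5:6@100 #1:6@105]
After op 6 [order #6] limit_buy(price=96, qty=7): fills=none; bids=[#6:7@96] asks=[#2:5@97 #5:6@100 #1:6@105]
After op 7 [order #7] limit_buy(price=97, qty=8): fills=#7x#2:5@97; bids=[#7:3@97 #6:7@96] asks=[#5:6@100 #1:6@105]
After op 8 [order #8] limit_buy(price=102, qty=7): fills=#8x#5:6@100; bids=[#8:1@102 #7:3@97 #6:7@96] asks=[#1:6@105]
After op 9 cancel(order #1): fills=none; bids=[#8:1@102 #7:3@97 #6:7@96] asks=[-]
After op 10 [order #9] limit_buy(price=95, qty=6): fills=none; bids=[#8:1@102 #7:3@97 #6:7@96 #9:6@95] asks=[-]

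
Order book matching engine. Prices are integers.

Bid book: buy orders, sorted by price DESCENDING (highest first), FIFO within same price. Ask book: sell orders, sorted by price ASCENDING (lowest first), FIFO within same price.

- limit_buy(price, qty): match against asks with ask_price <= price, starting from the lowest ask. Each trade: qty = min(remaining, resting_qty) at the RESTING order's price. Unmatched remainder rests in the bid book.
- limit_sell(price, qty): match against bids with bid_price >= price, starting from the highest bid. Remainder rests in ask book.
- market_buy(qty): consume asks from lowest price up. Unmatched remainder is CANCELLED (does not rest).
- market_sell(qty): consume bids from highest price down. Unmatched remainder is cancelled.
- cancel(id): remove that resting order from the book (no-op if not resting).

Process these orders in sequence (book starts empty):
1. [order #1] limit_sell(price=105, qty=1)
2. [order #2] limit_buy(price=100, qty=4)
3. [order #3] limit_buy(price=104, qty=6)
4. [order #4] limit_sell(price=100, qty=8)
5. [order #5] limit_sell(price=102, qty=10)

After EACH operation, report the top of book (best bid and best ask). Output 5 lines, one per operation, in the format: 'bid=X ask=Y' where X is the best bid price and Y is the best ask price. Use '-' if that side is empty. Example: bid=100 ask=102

Answer: bid=- ask=105
bid=100 ask=105
bid=104 ask=105
bid=100 ask=105
bid=100 ask=102

Derivation:
After op 1 [order #1] limit_sell(price=105, qty=1): fills=none; bids=[-] asks=[#1:1@105]
After op 2 [order #2] limit_buy(price=100, qty=4): fills=none; bids=[#2:4@100] asks=[#1:1@105]
After op 3 [order #3] limit_buy(price=104, qty=6): fills=none; bids=[#3:6@104 #2:4@100] asks=[#1:1@105]
After op 4 [order #4] limit_sell(price=100, qty=8): fills=#3x#4:6@104 #2x#4:2@100; bids=[#2:2@100] asks=[#1:1@105]
After op 5 [order #5] limit_sell(price=102, qty=10): fills=none; bids=[#2:2@100] asks=[#5:10@102 #1:1@105]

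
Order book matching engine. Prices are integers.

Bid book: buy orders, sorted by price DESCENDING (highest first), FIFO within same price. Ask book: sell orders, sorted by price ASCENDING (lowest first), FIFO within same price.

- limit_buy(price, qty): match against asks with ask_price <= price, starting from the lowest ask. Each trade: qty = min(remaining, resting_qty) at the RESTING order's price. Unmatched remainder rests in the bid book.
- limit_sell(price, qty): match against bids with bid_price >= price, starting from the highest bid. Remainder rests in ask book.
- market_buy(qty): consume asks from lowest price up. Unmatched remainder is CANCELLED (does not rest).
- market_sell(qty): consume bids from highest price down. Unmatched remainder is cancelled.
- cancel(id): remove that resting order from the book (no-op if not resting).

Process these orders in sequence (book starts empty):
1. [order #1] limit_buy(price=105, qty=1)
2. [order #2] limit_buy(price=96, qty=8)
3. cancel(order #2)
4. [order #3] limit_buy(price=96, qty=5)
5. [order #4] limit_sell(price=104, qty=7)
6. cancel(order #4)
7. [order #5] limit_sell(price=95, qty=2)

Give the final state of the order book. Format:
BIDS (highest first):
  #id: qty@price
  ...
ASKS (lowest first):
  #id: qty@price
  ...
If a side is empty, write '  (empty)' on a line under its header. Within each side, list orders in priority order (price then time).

After op 1 [order #1] limit_buy(price=105, qty=1): fills=none; bids=[#1:1@105] asks=[-]
After op 2 [order #2] limit_buy(price=96, qty=8): fills=none; bids=[#1:1@105 #2:8@96] asks=[-]
After op 3 cancel(order #2): fills=none; bids=[#1:1@105] asks=[-]
After op 4 [order #3] limit_buy(price=96, qty=5): fills=none; bids=[#1:1@105 #3:5@96] asks=[-]
After op 5 [order #4] limit_sell(price=104, qty=7): fills=#1x#4:1@105; bids=[#3:5@96] asks=[#4:6@104]
After op 6 cancel(order #4): fills=none; bids=[#3:5@96] asks=[-]
After op 7 [order #5] limit_sell(price=95, qty=2): fills=#3x#5:2@96; bids=[#3:3@96] asks=[-]

Answer: BIDS (highest first):
  #3: 3@96
ASKS (lowest first):
  (empty)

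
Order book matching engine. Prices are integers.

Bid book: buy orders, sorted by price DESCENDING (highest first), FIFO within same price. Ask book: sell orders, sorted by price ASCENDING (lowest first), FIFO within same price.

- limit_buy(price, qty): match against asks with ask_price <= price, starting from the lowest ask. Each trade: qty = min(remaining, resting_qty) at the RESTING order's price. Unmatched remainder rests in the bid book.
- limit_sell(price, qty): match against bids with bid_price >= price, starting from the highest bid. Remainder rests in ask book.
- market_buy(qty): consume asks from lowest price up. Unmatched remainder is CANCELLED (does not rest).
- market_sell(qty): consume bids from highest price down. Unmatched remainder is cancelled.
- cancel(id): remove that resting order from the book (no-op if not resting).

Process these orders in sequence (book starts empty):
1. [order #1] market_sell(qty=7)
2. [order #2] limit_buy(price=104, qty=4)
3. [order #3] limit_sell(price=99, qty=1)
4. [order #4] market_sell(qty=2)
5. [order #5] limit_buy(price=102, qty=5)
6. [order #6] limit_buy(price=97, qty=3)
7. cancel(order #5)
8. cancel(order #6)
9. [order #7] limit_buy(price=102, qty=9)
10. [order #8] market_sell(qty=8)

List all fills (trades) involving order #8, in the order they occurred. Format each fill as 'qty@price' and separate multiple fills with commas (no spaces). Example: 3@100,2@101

After op 1 [order #1] market_sell(qty=7): fills=none; bids=[-] asks=[-]
After op 2 [order #2] limit_buy(price=104, qty=4): fills=none; bids=[#2:4@104] asks=[-]
After op 3 [order #3] limit_sell(price=99, qty=1): fills=#2x#3:1@104; bids=[#2:3@104] asks=[-]
After op 4 [order #4] market_sell(qty=2): fills=#2x#4:2@104; bids=[#2:1@104] asks=[-]
After op 5 [order #5] limit_buy(price=102, qty=5): fills=none; bids=[#2:1@104 #5:5@102] asks=[-]
After op 6 [order #6] limit_buy(price=97, qty=3): fills=none; bids=[#2:1@104 #5:5@102 #6:3@97] asks=[-]
After op 7 cancel(order #5): fills=none; bids=[#2:1@104 #6:3@97] asks=[-]
After op 8 cancel(order #6): fills=none; bids=[#2:1@104] asks=[-]
After op 9 [order #7] limit_buy(price=102, qty=9): fills=none; bids=[#2:1@104 #7:9@102] asks=[-]
After op 10 [order #8] market_sell(qty=8): fills=#2x#8:1@104 #7x#8:7@102; bids=[#7:2@102] asks=[-]

Answer: 1@104,7@102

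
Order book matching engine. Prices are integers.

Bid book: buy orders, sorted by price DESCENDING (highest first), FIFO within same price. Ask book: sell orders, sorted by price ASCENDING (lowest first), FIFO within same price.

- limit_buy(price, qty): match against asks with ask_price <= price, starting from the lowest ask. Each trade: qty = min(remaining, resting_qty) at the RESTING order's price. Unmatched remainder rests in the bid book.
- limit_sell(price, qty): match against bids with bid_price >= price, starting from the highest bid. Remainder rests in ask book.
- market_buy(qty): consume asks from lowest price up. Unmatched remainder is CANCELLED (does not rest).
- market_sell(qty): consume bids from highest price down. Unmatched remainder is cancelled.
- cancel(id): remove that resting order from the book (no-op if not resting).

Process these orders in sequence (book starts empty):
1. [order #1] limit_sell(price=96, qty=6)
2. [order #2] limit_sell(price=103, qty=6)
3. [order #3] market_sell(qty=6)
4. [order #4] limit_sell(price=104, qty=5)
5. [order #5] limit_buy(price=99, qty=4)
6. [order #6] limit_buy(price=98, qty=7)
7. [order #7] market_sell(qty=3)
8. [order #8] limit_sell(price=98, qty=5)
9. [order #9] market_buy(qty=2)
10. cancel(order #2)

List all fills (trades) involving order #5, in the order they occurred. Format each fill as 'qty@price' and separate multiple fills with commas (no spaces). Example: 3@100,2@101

After op 1 [order #1] limit_sell(price=96, qty=6): fills=none; bids=[-] asks=[#1:6@96]
After op 2 [order #2] limit_sell(price=103, qty=6): fills=none; bids=[-] asks=[#1:6@96 #2:6@103]
After op 3 [order #3] market_sell(qty=6): fills=none; bids=[-] asks=[#1:6@96 #2:6@103]
After op 4 [order #4] limit_sell(price=104, qty=5): fills=none; bids=[-] asks=[#1:6@96 #2:6@103 #4:5@104]
After op 5 [order #5] limit_buy(price=99, qty=4): fills=#5x#1:4@96; bids=[-] asks=[#1:2@96 #2:6@103 #4:5@104]
After op 6 [order #6] limit_buy(price=98, qty=7): fills=#6x#1:2@96; bids=[#6:5@98] asks=[#2:6@103 #4:5@104]
After op 7 [order #7] market_sell(qty=3): fills=#6x#7:3@98; bids=[#6:2@98] asks=[#2:6@103 #4:5@104]
After op 8 [order #8] limit_sell(price=98, qty=5): fills=#6x#8:2@98; bids=[-] asks=[#8:3@98 #2:6@103 #4:5@104]
After op 9 [order #9] market_buy(qty=2): fills=#9x#8:2@98; bids=[-] asks=[#8:1@98 #2:6@103 #4:5@104]
After op 10 cancel(order #2): fills=none; bids=[-] asks=[#8:1@98 #4:5@104]

Answer: 4@96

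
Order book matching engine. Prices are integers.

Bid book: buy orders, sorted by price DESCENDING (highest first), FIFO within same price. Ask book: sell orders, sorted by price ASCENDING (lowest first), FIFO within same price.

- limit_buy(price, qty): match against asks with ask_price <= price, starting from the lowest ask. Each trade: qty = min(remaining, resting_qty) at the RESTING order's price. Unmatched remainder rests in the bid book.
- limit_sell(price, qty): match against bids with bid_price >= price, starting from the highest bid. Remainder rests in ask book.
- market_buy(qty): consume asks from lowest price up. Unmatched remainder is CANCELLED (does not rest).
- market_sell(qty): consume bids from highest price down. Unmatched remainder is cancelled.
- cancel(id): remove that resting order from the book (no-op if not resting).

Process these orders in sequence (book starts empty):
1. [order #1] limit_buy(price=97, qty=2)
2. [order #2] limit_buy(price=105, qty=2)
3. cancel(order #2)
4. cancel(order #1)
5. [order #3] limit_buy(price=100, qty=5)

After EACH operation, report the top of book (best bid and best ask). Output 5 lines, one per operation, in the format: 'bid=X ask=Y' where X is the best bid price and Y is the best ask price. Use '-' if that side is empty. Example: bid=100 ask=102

Answer: bid=97 ask=-
bid=105 ask=-
bid=97 ask=-
bid=- ask=-
bid=100 ask=-

Derivation:
After op 1 [order #1] limit_buy(price=97, qty=2): fills=none; bids=[#1:2@97] asks=[-]
After op 2 [order #2] limit_buy(price=105, qty=2): fills=none; bids=[#2:2@105 #1:2@97] asks=[-]
After op 3 cancel(order #2): fills=none; bids=[#1:2@97] asks=[-]
After op 4 cancel(order #1): fills=none; bids=[-] asks=[-]
After op 5 [order #3] limit_buy(price=100, qty=5): fills=none; bids=[#3:5@100] asks=[-]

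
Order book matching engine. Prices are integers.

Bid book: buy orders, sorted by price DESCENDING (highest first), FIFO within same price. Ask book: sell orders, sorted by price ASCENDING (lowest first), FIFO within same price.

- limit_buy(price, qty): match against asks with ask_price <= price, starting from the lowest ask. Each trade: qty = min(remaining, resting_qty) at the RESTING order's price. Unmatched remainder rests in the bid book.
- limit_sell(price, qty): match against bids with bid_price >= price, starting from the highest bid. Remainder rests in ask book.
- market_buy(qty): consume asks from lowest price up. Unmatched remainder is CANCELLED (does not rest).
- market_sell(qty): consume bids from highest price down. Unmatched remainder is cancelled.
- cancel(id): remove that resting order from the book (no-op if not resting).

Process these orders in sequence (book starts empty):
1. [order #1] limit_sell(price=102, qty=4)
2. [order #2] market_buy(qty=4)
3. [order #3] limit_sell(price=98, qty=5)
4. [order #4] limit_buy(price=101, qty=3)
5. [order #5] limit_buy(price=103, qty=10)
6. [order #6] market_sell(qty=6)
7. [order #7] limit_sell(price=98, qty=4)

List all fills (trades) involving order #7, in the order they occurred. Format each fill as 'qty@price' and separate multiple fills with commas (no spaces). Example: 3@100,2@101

After op 1 [order #1] limit_sell(price=102, qty=4): fills=none; bids=[-] asks=[#1:4@102]
After op 2 [order #2] market_buy(qty=4): fills=#2x#1:4@102; bids=[-] asks=[-]
After op 3 [order #3] limit_sell(price=98, qty=5): fills=none; bids=[-] asks=[#3:5@98]
After op 4 [order #4] limit_buy(price=101, qty=3): fills=#4x#3:3@98; bids=[-] asks=[#3:2@98]
After op 5 [order #5] limit_buy(price=103, qty=10): fills=#5x#3:2@98; bids=[#5:8@103] asks=[-]
After op 6 [order #6] market_sell(qty=6): fills=#5x#6:6@103; bids=[#5:2@103] asks=[-]
After op 7 [order #7] limit_sell(price=98, qty=4): fills=#5x#7:2@103; bids=[-] asks=[#7:2@98]

Answer: 2@103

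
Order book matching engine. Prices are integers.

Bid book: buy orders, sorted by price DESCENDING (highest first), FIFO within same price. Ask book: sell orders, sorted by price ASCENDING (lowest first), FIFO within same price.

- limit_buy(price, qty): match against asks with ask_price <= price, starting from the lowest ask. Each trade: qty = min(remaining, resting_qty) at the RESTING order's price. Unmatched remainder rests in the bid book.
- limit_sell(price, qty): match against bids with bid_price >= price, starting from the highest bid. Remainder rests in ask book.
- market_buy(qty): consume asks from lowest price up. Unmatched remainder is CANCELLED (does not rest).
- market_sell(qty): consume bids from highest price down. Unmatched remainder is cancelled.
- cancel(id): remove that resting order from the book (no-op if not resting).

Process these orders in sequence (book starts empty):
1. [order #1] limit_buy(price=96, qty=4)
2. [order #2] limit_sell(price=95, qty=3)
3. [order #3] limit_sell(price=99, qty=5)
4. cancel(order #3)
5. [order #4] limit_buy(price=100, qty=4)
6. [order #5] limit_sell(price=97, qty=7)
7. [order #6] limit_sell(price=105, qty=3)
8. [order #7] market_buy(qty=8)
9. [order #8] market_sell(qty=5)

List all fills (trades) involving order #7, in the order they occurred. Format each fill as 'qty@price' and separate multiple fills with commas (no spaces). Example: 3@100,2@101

After op 1 [order #1] limit_buy(price=96, qty=4): fills=none; bids=[#1:4@96] asks=[-]
After op 2 [order #2] limit_sell(price=95, qty=3): fills=#1x#2:3@96; bids=[#1:1@96] asks=[-]
After op 3 [order #3] limit_sell(price=99, qty=5): fills=none; bids=[#1:1@96] asks=[#3:5@99]
After op 4 cancel(order #3): fills=none; bids=[#1:1@96] asks=[-]
After op 5 [order #4] limit_buy(price=100, qty=4): fills=none; bids=[#4:4@100 #1:1@96] asks=[-]
After op 6 [order #5] limit_sell(price=97, qty=7): fills=#4x#5:4@100; bids=[#1:1@96] asks=[#5:3@97]
After op 7 [order #6] limit_sell(price=105, qty=3): fills=none; bids=[#1:1@96] asks=[#5:3@97 #6:3@105]
After op 8 [order #7] market_buy(qty=8): fills=#7x#5:3@97 #7x#6:3@105; bids=[#1:1@96] asks=[-]
After op 9 [order #8] market_sell(qty=5): fills=#1x#8:1@96; bids=[-] asks=[-]

Answer: 3@97,3@105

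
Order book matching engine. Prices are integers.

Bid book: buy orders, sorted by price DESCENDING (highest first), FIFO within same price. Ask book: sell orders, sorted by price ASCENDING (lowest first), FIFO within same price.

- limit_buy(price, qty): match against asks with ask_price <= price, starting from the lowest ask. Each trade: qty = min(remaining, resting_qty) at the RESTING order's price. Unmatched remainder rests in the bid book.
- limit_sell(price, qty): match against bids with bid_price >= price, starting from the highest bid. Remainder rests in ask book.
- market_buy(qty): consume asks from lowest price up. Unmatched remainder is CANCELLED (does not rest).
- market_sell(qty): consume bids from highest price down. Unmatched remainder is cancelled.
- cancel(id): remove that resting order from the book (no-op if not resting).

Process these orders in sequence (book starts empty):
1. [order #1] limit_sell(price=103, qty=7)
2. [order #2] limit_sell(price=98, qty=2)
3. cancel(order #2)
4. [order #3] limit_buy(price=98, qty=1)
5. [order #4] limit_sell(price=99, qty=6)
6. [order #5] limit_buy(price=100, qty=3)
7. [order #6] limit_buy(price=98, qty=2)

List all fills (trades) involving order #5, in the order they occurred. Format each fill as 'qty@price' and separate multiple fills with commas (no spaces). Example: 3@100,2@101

After op 1 [order #1] limit_sell(price=103, qty=7): fills=none; bids=[-] asks=[#1:7@103]
After op 2 [order #2] limit_sell(price=98, qty=2): fills=none; bids=[-] asks=[#2:2@98 #1:7@103]
After op 3 cancel(order #2): fills=none; bids=[-] asks=[#1:7@103]
After op 4 [order #3] limit_buy(price=98, qty=1): fills=none; bids=[#3:1@98] asks=[#1:7@103]
After op 5 [order #4] limit_sell(price=99, qty=6): fills=none; bids=[#3:1@98] asks=[#4:6@99 #1:7@103]
After op 6 [order #5] limit_buy(price=100, qty=3): fills=#5x#4:3@99; bids=[#3:1@98] asks=[#4:3@99 #1:7@103]
After op 7 [order #6] limit_buy(price=98, qty=2): fills=none; bids=[#3:1@98 #6:2@98] asks=[#4:3@99 #1:7@103]

Answer: 3@99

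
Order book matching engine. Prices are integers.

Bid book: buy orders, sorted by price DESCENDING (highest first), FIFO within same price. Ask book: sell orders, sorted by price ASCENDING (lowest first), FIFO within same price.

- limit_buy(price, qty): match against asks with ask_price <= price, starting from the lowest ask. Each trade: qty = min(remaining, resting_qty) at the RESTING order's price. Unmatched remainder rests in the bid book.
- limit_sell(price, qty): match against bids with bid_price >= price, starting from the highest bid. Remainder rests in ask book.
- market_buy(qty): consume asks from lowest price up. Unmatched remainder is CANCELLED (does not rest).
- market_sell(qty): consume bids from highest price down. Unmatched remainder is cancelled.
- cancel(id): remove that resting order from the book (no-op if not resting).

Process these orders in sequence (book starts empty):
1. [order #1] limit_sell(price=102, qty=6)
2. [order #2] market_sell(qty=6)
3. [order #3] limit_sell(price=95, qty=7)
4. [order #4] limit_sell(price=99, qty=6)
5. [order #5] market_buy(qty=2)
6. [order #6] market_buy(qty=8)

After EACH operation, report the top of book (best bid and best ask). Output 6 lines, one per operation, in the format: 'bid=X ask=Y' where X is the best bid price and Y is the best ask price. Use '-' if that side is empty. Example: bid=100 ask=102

After op 1 [order #1] limit_sell(price=102, qty=6): fills=none; bids=[-] asks=[#1:6@102]
After op 2 [order #2] market_sell(qty=6): fills=none; bids=[-] asks=[#1:6@102]
After op 3 [order #3] limit_sell(price=95, qty=7): fills=none; bids=[-] asks=[#3:7@95 #1:6@102]
After op 4 [order #4] limit_sell(price=99, qty=6): fills=none; bids=[-] asks=[#3:7@95 #4:6@99 #1:6@102]
After op 5 [order #5] market_buy(qty=2): fills=#5x#3:2@95; bids=[-] asks=[#3:5@95 #4:6@99 #1:6@102]
After op 6 [order #6] market_buy(qty=8): fills=#6x#3:5@95 #6x#4:3@99; bids=[-] asks=[#4:3@99 #1:6@102]

Answer: bid=- ask=102
bid=- ask=102
bid=- ask=95
bid=- ask=95
bid=- ask=95
bid=- ask=99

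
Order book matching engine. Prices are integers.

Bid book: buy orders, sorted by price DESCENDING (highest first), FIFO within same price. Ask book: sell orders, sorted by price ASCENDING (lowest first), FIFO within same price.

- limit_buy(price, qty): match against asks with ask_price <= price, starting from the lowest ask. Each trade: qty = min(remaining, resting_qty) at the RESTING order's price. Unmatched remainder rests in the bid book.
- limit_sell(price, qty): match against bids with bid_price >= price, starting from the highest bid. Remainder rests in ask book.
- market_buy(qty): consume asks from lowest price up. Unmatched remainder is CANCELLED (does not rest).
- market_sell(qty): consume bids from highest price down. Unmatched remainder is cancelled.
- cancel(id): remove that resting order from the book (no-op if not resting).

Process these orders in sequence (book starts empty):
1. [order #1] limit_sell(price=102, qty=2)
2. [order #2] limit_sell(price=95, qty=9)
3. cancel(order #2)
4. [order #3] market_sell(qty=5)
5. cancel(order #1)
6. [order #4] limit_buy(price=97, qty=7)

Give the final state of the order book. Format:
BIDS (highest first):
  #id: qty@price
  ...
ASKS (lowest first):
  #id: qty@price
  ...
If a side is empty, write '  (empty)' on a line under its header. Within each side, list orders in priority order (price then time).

Answer: BIDS (highest first):
  #4: 7@97
ASKS (lowest first):
  (empty)

Derivation:
After op 1 [order #1] limit_sell(price=102, qty=2): fills=none; bids=[-] asks=[#1:2@102]
After op 2 [order #2] limit_sell(price=95, qty=9): fills=none; bids=[-] asks=[#2:9@95 #1:2@102]
After op 3 cancel(order #2): fills=none; bids=[-] asks=[#1:2@102]
After op 4 [order #3] market_sell(qty=5): fills=none; bids=[-] asks=[#1:2@102]
After op 5 cancel(order #1): fills=none; bids=[-] asks=[-]
After op 6 [order #4] limit_buy(price=97, qty=7): fills=none; bids=[#4:7@97] asks=[-]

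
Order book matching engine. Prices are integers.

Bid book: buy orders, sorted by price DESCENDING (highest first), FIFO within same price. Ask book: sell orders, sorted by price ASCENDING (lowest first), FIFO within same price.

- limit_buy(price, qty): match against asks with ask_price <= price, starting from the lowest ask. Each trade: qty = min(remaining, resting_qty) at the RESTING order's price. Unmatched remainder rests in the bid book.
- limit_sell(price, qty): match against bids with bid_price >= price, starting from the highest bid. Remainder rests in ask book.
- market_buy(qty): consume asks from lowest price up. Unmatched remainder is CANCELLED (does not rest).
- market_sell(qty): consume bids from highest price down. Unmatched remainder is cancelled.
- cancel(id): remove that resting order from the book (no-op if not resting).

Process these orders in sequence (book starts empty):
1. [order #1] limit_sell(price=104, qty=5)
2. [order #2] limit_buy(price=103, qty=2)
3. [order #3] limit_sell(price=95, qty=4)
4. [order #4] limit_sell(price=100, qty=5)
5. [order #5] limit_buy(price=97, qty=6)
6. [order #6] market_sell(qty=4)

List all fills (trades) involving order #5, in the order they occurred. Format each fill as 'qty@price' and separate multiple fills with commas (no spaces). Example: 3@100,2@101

After op 1 [order #1] limit_sell(price=104, qty=5): fills=none; bids=[-] asks=[#1:5@104]
After op 2 [order #2] limit_buy(price=103, qty=2): fills=none; bids=[#2:2@103] asks=[#1:5@104]
After op 3 [order #3] limit_sell(price=95, qty=4): fills=#2x#3:2@103; bids=[-] asks=[#3:2@95 #1:5@104]
After op 4 [order #4] limit_sell(price=100, qty=5): fills=none; bids=[-] asks=[#3:2@95 #4:5@100 #1:5@104]
After op 5 [order #5] limit_buy(price=97, qty=6): fills=#5x#3:2@95; bids=[#5:4@97] asks=[#4:5@100 #1:5@104]
After op 6 [order #6] market_sell(qty=4): fills=#5x#6:4@97; bids=[-] asks=[#4:5@100 #1:5@104]

Answer: 2@95,4@97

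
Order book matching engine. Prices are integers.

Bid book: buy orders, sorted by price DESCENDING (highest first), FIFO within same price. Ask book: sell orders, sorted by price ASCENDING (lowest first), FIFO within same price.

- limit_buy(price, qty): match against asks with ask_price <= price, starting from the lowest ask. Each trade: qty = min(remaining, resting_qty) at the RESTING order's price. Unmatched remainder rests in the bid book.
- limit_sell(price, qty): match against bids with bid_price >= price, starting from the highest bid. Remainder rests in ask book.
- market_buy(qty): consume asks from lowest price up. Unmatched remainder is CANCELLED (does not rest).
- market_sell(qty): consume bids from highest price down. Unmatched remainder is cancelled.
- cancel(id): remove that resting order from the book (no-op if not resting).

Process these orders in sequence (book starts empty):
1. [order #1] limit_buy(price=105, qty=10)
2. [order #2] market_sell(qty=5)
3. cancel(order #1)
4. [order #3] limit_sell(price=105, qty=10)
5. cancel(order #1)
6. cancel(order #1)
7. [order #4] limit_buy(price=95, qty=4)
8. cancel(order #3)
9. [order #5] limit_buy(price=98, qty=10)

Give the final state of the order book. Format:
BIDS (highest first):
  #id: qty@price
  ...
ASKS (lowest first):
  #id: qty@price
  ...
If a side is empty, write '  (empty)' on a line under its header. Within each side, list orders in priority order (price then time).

Answer: BIDS (highest first):
  #5: 10@98
  #4: 4@95
ASKS (lowest first):
  (empty)

Derivation:
After op 1 [order #1] limit_buy(price=105, qty=10): fills=none; bids=[#1:10@105] asks=[-]
After op 2 [order #2] market_sell(qty=5): fills=#1x#2:5@105; bids=[#1:5@105] asks=[-]
After op 3 cancel(order #1): fills=none; bids=[-] asks=[-]
After op 4 [order #3] limit_sell(price=105, qty=10): fills=none; bids=[-] asks=[#3:10@105]
After op 5 cancel(order #1): fills=none; bids=[-] asks=[#3:10@105]
After op 6 cancel(order #1): fills=none; bids=[-] asks=[#3:10@105]
After op 7 [order #4] limit_buy(price=95, qty=4): fills=none; bids=[#4:4@95] asks=[#3:10@105]
After op 8 cancel(order #3): fills=none; bids=[#4:4@95] asks=[-]
After op 9 [order #5] limit_buy(price=98, qty=10): fills=none; bids=[#5:10@98 #4:4@95] asks=[-]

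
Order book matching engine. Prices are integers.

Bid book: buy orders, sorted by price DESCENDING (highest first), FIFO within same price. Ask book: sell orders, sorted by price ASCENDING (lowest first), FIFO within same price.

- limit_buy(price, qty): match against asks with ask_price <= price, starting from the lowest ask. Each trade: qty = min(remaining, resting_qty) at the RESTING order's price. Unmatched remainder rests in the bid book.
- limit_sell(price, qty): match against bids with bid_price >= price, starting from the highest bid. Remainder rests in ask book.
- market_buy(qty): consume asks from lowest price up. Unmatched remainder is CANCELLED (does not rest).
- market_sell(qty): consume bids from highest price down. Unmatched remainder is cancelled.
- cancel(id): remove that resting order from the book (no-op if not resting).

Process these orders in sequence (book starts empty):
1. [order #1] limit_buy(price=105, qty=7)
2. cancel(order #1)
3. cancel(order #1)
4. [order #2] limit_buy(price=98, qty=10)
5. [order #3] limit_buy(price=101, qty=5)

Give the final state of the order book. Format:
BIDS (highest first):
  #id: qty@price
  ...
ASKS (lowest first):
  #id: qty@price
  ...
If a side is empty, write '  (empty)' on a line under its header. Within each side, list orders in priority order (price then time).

After op 1 [order #1] limit_buy(price=105, qty=7): fills=none; bids=[#1:7@105] asks=[-]
After op 2 cancel(order #1): fills=none; bids=[-] asks=[-]
After op 3 cancel(order #1): fills=none; bids=[-] asks=[-]
After op 4 [order #2] limit_buy(price=98, qty=10): fills=none; bids=[#2:10@98] asks=[-]
After op 5 [order #3] limit_buy(price=101, qty=5): fills=none; bids=[#3:5@101 #2:10@98] asks=[-]

Answer: BIDS (highest first):
  #3: 5@101
  #2: 10@98
ASKS (lowest first):
  (empty)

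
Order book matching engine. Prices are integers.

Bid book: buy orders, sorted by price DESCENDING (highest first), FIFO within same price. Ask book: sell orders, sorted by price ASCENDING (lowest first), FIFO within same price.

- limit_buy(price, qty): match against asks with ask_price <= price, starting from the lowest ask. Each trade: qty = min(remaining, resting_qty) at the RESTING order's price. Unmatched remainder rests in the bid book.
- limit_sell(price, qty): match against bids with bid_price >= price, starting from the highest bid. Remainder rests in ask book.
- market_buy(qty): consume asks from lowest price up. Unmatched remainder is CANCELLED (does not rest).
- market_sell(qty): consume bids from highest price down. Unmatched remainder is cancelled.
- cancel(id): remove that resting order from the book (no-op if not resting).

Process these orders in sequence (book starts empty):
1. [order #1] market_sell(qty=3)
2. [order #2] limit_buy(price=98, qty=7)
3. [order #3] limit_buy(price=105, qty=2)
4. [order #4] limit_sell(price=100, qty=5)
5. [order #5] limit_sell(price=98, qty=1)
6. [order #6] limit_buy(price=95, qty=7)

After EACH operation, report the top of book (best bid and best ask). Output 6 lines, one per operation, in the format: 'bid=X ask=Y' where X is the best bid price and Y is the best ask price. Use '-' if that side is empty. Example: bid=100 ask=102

Answer: bid=- ask=-
bid=98 ask=-
bid=105 ask=-
bid=98 ask=100
bid=98 ask=100
bid=98 ask=100

Derivation:
After op 1 [order #1] market_sell(qty=3): fills=none; bids=[-] asks=[-]
After op 2 [order #2] limit_buy(price=98, qty=7): fills=none; bids=[#2:7@98] asks=[-]
After op 3 [order #3] limit_buy(price=105, qty=2): fills=none; bids=[#3:2@105 #2:7@98] asks=[-]
After op 4 [order #4] limit_sell(price=100, qty=5): fills=#3x#4:2@105; bids=[#2:7@98] asks=[#4:3@100]
After op 5 [order #5] limit_sell(price=98, qty=1): fills=#2x#5:1@98; bids=[#2:6@98] asks=[#4:3@100]
After op 6 [order #6] limit_buy(price=95, qty=7): fills=none; bids=[#2:6@98 #6:7@95] asks=[#4:3@100]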